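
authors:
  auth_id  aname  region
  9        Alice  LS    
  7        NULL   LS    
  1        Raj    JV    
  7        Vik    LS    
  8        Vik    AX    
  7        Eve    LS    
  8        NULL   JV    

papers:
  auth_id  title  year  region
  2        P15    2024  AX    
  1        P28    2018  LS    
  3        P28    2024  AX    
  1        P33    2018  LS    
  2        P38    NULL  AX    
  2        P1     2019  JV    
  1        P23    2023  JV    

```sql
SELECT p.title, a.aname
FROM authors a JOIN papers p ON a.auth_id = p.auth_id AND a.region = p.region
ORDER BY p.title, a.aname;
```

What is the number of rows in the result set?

1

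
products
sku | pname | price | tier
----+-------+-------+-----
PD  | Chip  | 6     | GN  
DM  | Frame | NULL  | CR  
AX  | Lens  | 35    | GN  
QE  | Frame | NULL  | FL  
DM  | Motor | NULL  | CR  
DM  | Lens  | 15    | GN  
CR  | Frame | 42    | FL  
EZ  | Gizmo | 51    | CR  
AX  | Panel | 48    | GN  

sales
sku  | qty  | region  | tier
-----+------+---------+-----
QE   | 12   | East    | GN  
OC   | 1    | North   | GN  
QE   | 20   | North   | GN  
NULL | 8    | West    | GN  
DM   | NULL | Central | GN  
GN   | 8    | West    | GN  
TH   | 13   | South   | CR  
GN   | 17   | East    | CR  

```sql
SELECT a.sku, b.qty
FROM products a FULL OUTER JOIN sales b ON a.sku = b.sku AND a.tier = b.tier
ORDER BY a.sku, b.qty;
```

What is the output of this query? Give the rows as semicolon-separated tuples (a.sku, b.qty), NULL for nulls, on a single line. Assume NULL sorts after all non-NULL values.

(AX, NULL); (AX, NULL); (CR, NULL); (DM, NULL); (DM, NULL); (DM, NULL); (EZ, NULL); (PD, NULL); (QE, NULL); (NULL, 1); (NULL, 8); (NULL, 8); (NULL, 12); (NULL, 13); (NULL, 17); (NULL, 20)

FULL OUTER JOIN keeps every row from both sides; unmatched rows get NULL for the other side's columns.
Matching on a.sku = b.sku AND a.tier = b.tier. A NULL in a compared column never satisfies the condition.
Matched pairs: 1; unmatched a rows kept: 8; unmatched b rows kept: 7.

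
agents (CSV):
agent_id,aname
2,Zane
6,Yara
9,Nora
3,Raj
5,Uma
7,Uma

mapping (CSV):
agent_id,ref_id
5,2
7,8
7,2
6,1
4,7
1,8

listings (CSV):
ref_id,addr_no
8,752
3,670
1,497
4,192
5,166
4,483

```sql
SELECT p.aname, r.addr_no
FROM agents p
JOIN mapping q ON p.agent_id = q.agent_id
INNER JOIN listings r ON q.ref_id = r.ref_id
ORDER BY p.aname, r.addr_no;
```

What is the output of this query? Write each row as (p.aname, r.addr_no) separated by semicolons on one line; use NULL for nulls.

Joins associate left-to-right: agents INNER JOIN mapping on agent_id gives 4 intermediate row(s).
Then INNER JOIN `listings r` on ref_id: keep only rows whose q.ref_id appears in r.

(Uma, 752); (Yara, 497)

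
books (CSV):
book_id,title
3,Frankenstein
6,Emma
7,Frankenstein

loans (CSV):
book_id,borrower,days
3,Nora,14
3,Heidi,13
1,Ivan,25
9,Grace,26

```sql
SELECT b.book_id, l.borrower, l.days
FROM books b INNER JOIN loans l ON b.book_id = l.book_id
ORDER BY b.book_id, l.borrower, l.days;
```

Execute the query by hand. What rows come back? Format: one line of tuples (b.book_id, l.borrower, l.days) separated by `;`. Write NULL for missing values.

INNER JOIN keeps only pairs where the ON condition holds.
Matching on b.book_id = l.book_id.
Matched pairs: 2.

(3, Heidi, 13); (3, Nora, 14)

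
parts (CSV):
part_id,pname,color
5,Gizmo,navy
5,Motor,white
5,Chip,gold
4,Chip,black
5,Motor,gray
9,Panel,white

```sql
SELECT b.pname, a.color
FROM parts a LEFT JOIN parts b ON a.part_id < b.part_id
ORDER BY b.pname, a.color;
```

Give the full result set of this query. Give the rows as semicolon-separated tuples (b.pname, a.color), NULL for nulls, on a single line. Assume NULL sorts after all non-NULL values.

(Chip, black); (Gizmo, black); (Motor, black); (Motor, black); (Panel, black); (Panel, gold); (Panel, gray); (Panel, navy); (Panel, white); (NULL, white)

LEFT JOIN keeps every row from `parts a`; unmatched rows get NULL for `parts b`'s columns.
Matching on a.part_id < b.part_id.
- a row (part_id=5): matches 1 b row(s) → 1 output row(s).
- a row (part_id=5): matches 1 b row(s) → 1 output row(s).
- a row (part_id=5): matches 1 b row(s) → 1 output row(s).
- a row (part_id=4): matches 5 b row(s) → 5 output row(s).
- a row (part_id=5): matches 1 b row(s) → 1 output row(s).
- a row (part_id=9): no match → kept, b columns NULL.
After projecting and ordering:
b.pname | a.color
Chip | black
Gizmo | black
Motor | black
Motor | black
Panel | black
Panel | gold
Panel | gray
Panel | navy
Panel | white
NULL | white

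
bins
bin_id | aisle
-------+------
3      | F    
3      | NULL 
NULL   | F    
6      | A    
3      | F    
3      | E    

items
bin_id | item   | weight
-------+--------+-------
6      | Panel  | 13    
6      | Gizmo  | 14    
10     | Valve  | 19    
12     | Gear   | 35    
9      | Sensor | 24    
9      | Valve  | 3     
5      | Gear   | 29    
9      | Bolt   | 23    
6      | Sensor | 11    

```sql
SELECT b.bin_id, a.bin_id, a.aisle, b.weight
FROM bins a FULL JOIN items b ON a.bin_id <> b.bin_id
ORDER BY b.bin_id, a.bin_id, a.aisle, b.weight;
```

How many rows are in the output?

43

FULL OUTER JOIN keeps every row from both sides; unmatched rows get NULL for the other side's columns.
Matching on a.bin_id <> b.bin_id. A NULL in a compared column never satisfies the condition.
Matched pairs: 42; unmatched a rows kept: 1; unmatched b rows kept: 0.
Total: 42 matched + 1 padded = 43 rows.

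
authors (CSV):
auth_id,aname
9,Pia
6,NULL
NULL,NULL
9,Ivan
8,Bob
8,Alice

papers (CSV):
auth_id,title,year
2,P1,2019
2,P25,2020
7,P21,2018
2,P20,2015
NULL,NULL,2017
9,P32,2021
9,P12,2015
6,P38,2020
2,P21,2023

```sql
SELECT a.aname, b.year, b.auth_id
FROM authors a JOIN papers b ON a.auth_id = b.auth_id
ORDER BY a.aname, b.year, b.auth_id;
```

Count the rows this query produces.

INNER JOIN keeps only pairs where the ON condition holds.
Matching on a.auth_id = b.auth_id. A NULL in a compared column never satisfies the condition.
- a (auth_id=9) pairs with 2 row(s) of b.
- a (auth_id=6) pairs with 1 row(s) of b.
- a (auth_id=NULL) has no partner → excluded.
- a (auth_id=9) pairs with 2 row(s) of b.
- a (auth_id=8) has no partner → excluded.
- a (auth_id=8) has no partner → excluded.
Total: 5 rows.

5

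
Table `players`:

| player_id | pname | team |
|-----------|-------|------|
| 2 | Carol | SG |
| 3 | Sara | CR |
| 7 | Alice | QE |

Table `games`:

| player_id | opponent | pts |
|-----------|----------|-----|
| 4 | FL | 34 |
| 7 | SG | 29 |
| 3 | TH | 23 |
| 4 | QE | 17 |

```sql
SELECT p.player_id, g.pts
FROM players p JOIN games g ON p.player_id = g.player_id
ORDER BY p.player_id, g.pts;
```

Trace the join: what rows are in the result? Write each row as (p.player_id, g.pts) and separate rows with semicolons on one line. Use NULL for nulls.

(3, 23); (7, 29)

INNER JOIN keeps only pairs where the ON condition holds.
Matching on p.player_id = g.player_id.
- p[0] player_id=2 → no match; dropped.
- p[1] player_id=3 → 1 match(es) in g → 1 row(s).
- p[2] player_id=7 → 1 match(es) in g → 1 row(s).
After projecting and ordering:
p.player_id | g.pts
3 | 23
7 | 29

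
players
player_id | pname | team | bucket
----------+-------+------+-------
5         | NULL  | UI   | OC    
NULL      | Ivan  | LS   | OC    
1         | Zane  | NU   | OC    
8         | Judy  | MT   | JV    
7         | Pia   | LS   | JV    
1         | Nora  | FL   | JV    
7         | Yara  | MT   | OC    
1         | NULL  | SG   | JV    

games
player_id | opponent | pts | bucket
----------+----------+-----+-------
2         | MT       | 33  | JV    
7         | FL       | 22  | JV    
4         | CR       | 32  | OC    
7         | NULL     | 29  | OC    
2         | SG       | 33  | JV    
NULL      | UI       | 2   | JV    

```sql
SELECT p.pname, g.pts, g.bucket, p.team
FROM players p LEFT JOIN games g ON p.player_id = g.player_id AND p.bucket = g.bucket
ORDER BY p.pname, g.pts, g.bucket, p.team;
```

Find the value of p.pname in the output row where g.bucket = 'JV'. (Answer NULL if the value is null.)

LEFT JOIN keeps every row from `players`; unmatched rows get NULL for `games`'s columns.
Matching on p.player_id = g.player_id AND p.bucket = g.bucket. A NULL in a compared column never satisfies the condition.
- p row (player_id=5, bucket=OC): no match → kept, g columns NULL.
- p row (player_id=NULL, bucket=OC): no match → kept, g columns NULL.
- p row (player_id=1, bucket=OC): no match → kept, g columns NULL.
- p row (player_id=8, bucket=JV): no match → kept, g columns NULL.
- p row (player_id=7, bucket=JV): matches 1 g row(s) → 1 output row(s).
- p row (player_id=1, bucket=JV): no match → kept, g columns NULL.
- p row (player_id=7, bucket=OC): matches 1 g row(s) → 1 output row(s).
- p row (player_id=1, bucket=JV): no match → kept, g columns NULL.

Pia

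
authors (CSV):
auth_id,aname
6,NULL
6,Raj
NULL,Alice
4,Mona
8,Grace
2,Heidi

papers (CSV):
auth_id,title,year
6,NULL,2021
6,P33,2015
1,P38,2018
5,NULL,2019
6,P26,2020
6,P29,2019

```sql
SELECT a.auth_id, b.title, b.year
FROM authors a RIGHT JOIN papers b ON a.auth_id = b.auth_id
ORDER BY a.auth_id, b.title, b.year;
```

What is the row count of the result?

10

RIGHT JOIN keeps every row from `papers`; unmatched rows get NULL for `authors`'s columns.
Matching on a.auth_id = b.auth_id. A NULL in a compared column never satisfies the condition.
- a (auth_id=6) pairs with 4 row(s) of b.
- a (auth_id=6) pairs with 4 row(s) of b.
- a (auth_id=NULL) has no partner in b.
- a (auth_id=4) has no partner in b.
- a (auth_id=8) has no partner in b.
- a (auth_id=2) has no partner in b.
- plus 2 unmatched b row(s), each kept with NULL a columns.
Total: 8 matched + 2 padded = 10 rows.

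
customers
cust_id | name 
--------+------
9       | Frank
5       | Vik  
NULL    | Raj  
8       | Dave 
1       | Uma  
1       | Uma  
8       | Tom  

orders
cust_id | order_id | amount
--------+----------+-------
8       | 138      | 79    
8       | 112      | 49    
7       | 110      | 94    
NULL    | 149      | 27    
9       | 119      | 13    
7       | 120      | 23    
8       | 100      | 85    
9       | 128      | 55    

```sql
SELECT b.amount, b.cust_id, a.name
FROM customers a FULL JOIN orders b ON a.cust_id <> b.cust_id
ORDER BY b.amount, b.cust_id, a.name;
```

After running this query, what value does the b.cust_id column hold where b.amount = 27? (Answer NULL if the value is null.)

NULL

FULL OUTER JOIN keeps every row from both sides; unmatched rows get NULL for the other side's columns.
Matching on a.cust_id <> b.cust_id. A NULL in a compared column never satisfies the condition.
Matched pairs: 34; unmatched a rows kept: 1; unmatched b rows kept: 1.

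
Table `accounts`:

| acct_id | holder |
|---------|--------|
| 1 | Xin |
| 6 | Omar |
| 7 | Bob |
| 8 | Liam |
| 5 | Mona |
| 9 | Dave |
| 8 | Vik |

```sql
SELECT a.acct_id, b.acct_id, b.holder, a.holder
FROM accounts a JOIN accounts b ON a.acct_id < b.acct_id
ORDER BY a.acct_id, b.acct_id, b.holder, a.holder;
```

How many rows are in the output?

20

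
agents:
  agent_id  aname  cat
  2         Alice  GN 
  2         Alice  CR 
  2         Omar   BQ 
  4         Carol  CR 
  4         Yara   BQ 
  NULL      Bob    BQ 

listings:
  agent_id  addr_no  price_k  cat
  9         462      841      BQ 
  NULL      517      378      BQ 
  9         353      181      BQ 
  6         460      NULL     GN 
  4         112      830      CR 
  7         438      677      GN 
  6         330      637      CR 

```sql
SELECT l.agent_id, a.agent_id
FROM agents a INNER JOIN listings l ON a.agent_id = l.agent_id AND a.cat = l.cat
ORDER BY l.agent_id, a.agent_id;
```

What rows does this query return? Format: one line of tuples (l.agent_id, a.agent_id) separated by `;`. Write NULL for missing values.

INNER JOIN keeps only pairs where the ON condition holds.
Matching on a.agent_id = l.agent_id AND a.cat = l.cat. A NULL in a compared column never satisfies the condition.
- agent_id=2, cat=GN: no matching l row, dropped.
- agent_id=2, cat=CR: no matching l row, dropped.
- agent_id=2, cat=BQ: no matching l row, dropped.
- agent_id=4, cat=CR: 1 matching l row(s), so 1 row(s) emitted.
- agent_id=4, cat=BQ: no matching l row, dropped.
- agent_id=NULL, cat=BQ: no matching l row, dropped.
After projecting and ordering:
l.agent_id | a.agent_id
4 | 4

(4, 4)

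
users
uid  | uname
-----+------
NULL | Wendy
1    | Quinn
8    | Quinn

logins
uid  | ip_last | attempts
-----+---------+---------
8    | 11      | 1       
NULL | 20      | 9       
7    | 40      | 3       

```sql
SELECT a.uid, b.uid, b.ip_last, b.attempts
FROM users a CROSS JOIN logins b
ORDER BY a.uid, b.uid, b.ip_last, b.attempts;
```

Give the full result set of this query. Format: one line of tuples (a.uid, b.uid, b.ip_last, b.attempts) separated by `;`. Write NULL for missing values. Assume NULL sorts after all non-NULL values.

CROSS JOIN pairs every row of `users` with every row of `logins`: 3 × 3 = 9 rows.

(1, 7, 40, 3); (1, 8, 11, 1); (1, NULL, 20, 9); (8, 7, 40, 3); (8, 8, 11, 1); (8, NULL, 20, 9); (NULL, 7, 40, 3); (NULL, 8, 11, 1); (NULL, NULL, 20, 9)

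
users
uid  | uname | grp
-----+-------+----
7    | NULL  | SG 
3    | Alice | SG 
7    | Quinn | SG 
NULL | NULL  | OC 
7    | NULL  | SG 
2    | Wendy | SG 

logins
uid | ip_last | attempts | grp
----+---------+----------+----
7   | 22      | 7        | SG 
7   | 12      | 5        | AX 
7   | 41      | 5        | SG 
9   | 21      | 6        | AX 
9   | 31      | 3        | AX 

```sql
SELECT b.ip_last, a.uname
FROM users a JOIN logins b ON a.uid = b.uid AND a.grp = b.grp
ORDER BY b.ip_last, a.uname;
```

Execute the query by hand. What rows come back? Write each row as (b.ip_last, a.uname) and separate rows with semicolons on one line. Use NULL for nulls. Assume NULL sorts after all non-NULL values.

(22, Quinn); (22, NULL); (22, NULL); (41, Quinn); (41, NULL); (41, NULL)

INNER JOIN keeps only pairs where the ON condition holds.
Matching on a.uid = b.uid AND a.grp = b.grp. A NULL in a compared column never satisfies the condition.
- a row (uid=7, grp=SG): matches 2 b row(s) → 2 output row(s).
- a row (uid=3, grp=SG): no match → dropped.
- a row (uid=7, grp=SG): matches 2 b row(s) → 2 output row(s).
- a row (uid=NULL, grp=OC): no match → dropped.
- a row (uid=7, grp=SG): matches 2 b row(s) → 2 output row(s).
- a row (uid=2, grp=SG): no match → dropped.
After projecting and ordering:
b.ip_last | a.uname
22 | Quinn
22 | NULL
22 | NULL
41 | Quinn
41 | NULL
41 | NULL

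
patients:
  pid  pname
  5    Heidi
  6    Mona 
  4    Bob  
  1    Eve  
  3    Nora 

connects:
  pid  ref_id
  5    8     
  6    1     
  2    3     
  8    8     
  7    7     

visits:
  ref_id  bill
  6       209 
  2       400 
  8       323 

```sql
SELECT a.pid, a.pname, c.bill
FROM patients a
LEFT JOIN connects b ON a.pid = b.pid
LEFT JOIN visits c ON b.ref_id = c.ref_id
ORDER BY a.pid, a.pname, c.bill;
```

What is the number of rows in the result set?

5

Evaluate left to right. First `patients a LEFT JOIN connects b` on pid: 5 row(s).
Then LEFT JOIN `visits c` on ref_id: each of those 5 rows is kept; rows whose b.ref_id has no match in c get NULL for c's columns.
Result: 5 row(s).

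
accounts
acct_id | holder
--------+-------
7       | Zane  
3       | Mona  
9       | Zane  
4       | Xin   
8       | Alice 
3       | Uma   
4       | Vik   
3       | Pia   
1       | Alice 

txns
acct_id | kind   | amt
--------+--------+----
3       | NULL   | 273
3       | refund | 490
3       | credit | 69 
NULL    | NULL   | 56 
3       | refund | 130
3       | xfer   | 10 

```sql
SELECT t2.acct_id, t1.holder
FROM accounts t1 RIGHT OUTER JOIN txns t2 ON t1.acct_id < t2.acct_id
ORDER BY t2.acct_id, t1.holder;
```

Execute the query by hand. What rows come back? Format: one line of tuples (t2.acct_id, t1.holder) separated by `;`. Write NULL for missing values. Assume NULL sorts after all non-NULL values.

(3, Alice); (3, Alice); (3, Alice); (3, Alice); (3, Alice); (NULL, NULL)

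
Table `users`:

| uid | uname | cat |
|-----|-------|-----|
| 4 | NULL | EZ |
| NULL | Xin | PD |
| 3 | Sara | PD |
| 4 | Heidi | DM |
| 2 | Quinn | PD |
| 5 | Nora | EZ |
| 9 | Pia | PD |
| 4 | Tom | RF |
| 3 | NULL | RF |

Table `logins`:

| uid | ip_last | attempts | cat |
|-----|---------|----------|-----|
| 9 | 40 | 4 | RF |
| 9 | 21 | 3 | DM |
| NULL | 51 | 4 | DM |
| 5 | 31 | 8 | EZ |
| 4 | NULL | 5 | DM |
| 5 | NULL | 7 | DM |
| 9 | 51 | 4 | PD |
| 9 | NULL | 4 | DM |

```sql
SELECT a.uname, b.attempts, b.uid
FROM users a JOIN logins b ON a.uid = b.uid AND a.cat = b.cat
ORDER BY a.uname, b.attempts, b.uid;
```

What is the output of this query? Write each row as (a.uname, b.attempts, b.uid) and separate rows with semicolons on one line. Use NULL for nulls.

(Heidi, 5, 4); (Nora, 8, 5); (Pia, 4, 9)

INNER JOIN keeps only pairs where the ON condition holds.
Matching on a.uid = b.uid AND a.cat = b.cat. A NULL in a compared column never satisfies the condition.
Matched pairs: 3.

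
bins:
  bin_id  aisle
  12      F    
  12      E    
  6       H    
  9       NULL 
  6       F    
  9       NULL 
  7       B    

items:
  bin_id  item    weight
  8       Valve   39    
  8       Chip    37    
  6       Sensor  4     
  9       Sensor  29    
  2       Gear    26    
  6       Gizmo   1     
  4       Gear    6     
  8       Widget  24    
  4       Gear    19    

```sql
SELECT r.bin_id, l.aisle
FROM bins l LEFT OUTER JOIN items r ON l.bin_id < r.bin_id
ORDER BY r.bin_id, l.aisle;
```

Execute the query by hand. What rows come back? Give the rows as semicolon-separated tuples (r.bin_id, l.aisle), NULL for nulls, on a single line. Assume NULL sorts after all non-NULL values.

(8, B); (8, B); (8, B); (8, F); (8, F); (8, F); (8, H); (8, H); (8, H); (9, B); (9, F); (9, H); (NULL, E); (NULL, F); (NULL, NULL); (NULL, NULL)

LEFT JOIN keeps every row from `bins`; unmatched rows get NULL for `items`'s columns.
Matching on l.bin_id < r.bin_id.
- bin_id=12: no r row matches, row kept with r columns NULL.
- bin_id=12: no r row matches, row kept with r columns NULL.
- bin_id=6: 4 matching r row(s), so 4 row(s) emitted.
- bin_id=9: no r row matches, row kept with r columns NULL.
- bin_id=6: 4 matching r row(s), so 4 row(s) emitted.
- bin_id=9: no r row matches, row kept with r columns NULL.
- bin_id=7: 4 matching r row(s), so 4 row(s) emitted.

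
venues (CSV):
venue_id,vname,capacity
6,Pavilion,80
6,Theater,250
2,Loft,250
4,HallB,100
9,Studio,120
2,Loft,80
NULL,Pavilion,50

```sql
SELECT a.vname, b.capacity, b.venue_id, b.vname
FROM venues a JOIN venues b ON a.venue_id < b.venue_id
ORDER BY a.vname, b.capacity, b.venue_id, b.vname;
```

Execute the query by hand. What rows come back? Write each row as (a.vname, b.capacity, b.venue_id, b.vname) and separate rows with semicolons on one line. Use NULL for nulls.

(HallB, 80, 6, Pavilion); (HallB, 120, 9, Studio); (HallB, 250, 6, Theater); (Loft, 80, 6, Pavilion); (Loft, 80, 6, Pavilion); (Loft, 100, 4, HallB); (Loft, 100, 4, HallB); (Loft, 120, 9, Studio); (Loft, 120, 9, Studio); (Loft, 250, 6, Theater); (Loft, 250, 6, Theater); (Pavilion, 120, 9, Studio); (Theater, 120, 9, Studio)

INNER JOIN keeps only pairs where the ON condition holds.
Matching on a.venue_id < b.venue_id. A NULL in a compared column never satisfies the condition.
- a (venue_id=6) pairs with 1 row(s) of b.
- a (venue_id=6) pairs with 1 row(s) of b.
- a (venue_id=2) pairs with 4 row(s) of b.
- a (venue_id=4) pairs with 3 row(s) of b.
- a (venue_id=9) has no partner → excluded.
- a (venue_id=2) pairs with 4 row(s) of b.
- a (venue_id=NULL) has no partner → excluded.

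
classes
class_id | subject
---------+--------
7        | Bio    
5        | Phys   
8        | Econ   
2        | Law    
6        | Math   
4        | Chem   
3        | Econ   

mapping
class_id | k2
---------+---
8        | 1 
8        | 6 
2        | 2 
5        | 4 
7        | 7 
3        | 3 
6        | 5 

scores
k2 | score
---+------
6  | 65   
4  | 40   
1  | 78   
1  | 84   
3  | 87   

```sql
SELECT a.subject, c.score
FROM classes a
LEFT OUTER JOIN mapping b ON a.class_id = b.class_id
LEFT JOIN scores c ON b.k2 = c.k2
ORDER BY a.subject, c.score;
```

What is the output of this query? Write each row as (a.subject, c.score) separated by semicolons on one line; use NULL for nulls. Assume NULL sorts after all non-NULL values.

(Bio, NULL); (Chem, NULL); (Econ, 65); (Econ, 78); (Econ, 84); (Econ, 87); (Law, NULL); (Math, NULL); (Phys, 40)

Joins associate left-to-right: classes LEFT JOIN mapping on class_id gives 8 intermediate row(s).
Then LEFT JOIN `scores c` on k2: each of those 8 rows is kept; rows whose b.k2 has no match in c get NULL for c's columns.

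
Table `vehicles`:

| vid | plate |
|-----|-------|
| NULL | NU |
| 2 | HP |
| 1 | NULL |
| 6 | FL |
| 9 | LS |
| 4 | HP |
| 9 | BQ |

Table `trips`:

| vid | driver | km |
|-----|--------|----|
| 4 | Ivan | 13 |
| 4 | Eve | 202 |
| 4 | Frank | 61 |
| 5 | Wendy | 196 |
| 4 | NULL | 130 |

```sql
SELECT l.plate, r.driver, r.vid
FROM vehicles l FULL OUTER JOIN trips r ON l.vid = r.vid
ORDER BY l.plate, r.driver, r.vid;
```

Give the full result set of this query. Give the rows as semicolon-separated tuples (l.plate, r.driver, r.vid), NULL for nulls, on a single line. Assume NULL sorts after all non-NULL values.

(BQ, NULL, NULL); (FL, NULL, NULL); (HP, Eve, 4); (HP, Frank, 4); (HP, Ivan, 4); (HP, NULL, 4); (HP, NULL, NULL); (LS, NULL, NULL); (NU, NULL, NULL); (NULL, Wendy, 5); (NULL, NULL, NULL)

FULL OUTER JOIN keeps every row from both sides; unmatched rows get NULL for the other side's columns.
Matching on l.vid = r.vid. A NULL in a compared column never satisfies the condition.
- l row (vid=NULL): no match → kept, r columns NULL.
- l row (vid=2): no match → kept, r columns NULL.
- l row (vid=1): no match → kept, r columns NULL.
- l row (vid=6): no match → kept, r columns NULL.
- l row (vid=9): no match → kept, r columns NULL.
- l row (vid=4): matches 4 r row(s) → 4 output row(s).
- l row (vid=9): no match → kept, r columns NULL.
- 1 r row(s) had no l match → kept, l columns NULL.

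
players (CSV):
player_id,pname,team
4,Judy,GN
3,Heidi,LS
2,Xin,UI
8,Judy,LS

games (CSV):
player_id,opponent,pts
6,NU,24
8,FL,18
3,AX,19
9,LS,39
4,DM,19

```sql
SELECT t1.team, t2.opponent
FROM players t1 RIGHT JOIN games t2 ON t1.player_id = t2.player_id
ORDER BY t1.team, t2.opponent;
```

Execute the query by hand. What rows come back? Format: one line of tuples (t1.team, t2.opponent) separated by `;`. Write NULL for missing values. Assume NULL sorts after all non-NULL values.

RIGHT JOIN keeps every row from `games`; unmatched rows get NULL for `players`'s columns.
Matching on t1.player_id = t2.player_id.
- t1 (player_id=4) pairs with 1 row(s) of t2.
- t1 (player_id=3) pairs with 1 row(s) of t2.
- t1 (player_id=2) has no partner in t2.
- t1 (player_id=8) pairs with 1 row(s) of t2.
- plus 2 unmatched t2 row(s), each kept with NULL t1 columns.
After projecting and ordering:
t1.team | t2.opponent
GN | DM
LS | AX
LS | FL
NULL | LS
NULL | NU

(GN, DM); (LS, AX); (LS, FL); (NULL, LS); (NULL, NU)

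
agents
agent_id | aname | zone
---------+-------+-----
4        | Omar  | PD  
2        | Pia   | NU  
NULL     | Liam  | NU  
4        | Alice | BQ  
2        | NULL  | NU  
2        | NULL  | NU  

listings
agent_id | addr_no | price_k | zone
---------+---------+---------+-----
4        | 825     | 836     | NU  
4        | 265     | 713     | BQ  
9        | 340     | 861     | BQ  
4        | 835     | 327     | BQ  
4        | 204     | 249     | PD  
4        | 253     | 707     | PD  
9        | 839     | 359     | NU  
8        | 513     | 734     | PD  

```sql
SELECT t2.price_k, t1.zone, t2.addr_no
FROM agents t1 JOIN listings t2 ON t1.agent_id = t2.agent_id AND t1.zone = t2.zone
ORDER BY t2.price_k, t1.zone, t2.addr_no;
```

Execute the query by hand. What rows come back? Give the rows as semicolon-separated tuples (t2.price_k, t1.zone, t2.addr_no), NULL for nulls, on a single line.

INNER JOIN keeps only pairs where the ON condition holds.
Matching on t1.agent_id = t2.agent_id AND t1.zone = t2.zone. A NULL in a compared column never satisfies the condition.
Matched pairs: 4.

(249, PD, 204); (327, BQ, 835); (707, PD, 253); (713, BQ, 265)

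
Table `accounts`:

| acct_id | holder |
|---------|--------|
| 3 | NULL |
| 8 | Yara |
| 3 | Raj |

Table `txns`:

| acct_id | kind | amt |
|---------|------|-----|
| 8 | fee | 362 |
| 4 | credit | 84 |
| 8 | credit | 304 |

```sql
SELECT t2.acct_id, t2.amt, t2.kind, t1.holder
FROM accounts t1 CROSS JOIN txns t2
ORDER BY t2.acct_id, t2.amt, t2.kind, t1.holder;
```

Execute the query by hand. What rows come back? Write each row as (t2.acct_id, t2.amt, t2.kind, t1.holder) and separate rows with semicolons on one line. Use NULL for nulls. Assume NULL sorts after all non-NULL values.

(4, 84, credit, Raj); (4, 84, credit, Yara); (4, 84, credit, NULL); (8, 304, credit, Raj); (8, 304, credit, Yara); (8, 304, credit, NULL); (8, 362, fee, Raj); (8, 362, fee, Yara); (8, 362, fee, NULL)

CROSS JOIN pairs every row of `accounts` with every row of `txns`: 3 × 3 = 9 rows.
After projecting and ordering:
t2.acct_id | t2.amt | t2.kind | t1.holder
4 | 84 | credit | Raj
4 | 84 | credit | Yara
4 | 84 | credit | NULL
8 | 304 | credit | Raj
8 | 304 | credit | Yara
8 | 304 | credit | NULL
8 | 362 | fee | Raj
8 | 362 | fee | Yara
8 | 362 | fee | NULL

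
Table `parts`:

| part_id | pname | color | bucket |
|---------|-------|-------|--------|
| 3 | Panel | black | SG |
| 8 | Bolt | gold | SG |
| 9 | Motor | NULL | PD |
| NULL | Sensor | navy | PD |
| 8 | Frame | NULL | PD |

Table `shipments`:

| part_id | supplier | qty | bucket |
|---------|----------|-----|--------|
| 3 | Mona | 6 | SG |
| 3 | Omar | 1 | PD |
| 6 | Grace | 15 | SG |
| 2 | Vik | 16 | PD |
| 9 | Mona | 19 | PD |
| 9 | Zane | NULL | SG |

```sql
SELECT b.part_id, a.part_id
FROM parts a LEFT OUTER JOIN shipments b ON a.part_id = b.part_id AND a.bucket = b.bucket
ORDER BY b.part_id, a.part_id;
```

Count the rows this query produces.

LEFT JOIN keeps every row from `parts`; unmatched rows get NULL for `shipments`'s columns.
Matching on a.part_id = b.part_id AND a.bucket = b.bucket. A NULL in a compared column never satisfies the condition.
Matched pairs: 2; unmatched a rows kept: 3.
Total: 2 matched + 3 padded = 5 rows.

5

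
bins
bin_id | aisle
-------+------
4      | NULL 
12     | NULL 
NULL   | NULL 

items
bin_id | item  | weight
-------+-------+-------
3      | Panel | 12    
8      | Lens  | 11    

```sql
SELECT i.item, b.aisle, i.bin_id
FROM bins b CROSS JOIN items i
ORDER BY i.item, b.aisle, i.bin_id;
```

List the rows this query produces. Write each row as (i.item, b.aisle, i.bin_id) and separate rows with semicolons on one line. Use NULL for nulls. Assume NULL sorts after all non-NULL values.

(Lens, NULL, 8); (Lens, NULL, 8); (Lens, NULL, 8); (Panel, NULL, 3); (Panel, NULL, 3); (Panel, NULL, 3)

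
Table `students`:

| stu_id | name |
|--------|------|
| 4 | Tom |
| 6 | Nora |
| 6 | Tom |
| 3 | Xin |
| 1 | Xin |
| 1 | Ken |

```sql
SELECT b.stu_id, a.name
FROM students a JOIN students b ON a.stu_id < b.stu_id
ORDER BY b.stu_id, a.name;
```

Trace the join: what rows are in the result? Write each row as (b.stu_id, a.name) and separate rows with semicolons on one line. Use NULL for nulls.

INNER JOIN keeps only pairs where the ON condition holds.
Matching on a.stu_id < b.stu_id.
Matched pairs: 13.

(3, Ken); (3, Xin); (4, Ken); (4, Xin); (4, Xin); (6, Ken); (6, Ken); (6, Tom); (6, Tom); (6, Xin); (6, Xin); (6, Xin); (6, Xin)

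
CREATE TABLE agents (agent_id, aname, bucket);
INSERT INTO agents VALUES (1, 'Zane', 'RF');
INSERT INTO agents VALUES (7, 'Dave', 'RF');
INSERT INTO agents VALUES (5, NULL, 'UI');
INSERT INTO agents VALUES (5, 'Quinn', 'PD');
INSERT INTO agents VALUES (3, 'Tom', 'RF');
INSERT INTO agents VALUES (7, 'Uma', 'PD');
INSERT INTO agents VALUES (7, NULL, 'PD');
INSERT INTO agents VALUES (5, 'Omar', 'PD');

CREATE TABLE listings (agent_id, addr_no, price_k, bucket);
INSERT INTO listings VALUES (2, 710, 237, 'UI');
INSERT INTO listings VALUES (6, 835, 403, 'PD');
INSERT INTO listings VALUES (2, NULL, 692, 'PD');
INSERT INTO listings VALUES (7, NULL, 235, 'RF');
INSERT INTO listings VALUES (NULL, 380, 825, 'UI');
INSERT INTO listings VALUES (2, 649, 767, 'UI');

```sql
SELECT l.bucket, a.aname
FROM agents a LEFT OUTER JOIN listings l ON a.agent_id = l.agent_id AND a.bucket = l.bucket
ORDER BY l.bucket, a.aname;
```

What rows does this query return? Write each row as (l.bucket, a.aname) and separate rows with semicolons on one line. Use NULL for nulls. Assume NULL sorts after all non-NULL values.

LEFT JOIN keeps every row from `agents`; unmatched rows get NULL for `listings`'s columns.
Matching on a.agent_id = l.agent_id AND a.bucket = l.bucket. A NULL in a compared column never satisfies the condition.
Matched pairs: 1; unmatched a rows kept: 7.

(RF, Dave); (NULL, Omar); (NULL, Quinn); (NULL, Tom); (NULL, Uma); (NULL, Zane); (NULL, NULL); (NULL, NULL)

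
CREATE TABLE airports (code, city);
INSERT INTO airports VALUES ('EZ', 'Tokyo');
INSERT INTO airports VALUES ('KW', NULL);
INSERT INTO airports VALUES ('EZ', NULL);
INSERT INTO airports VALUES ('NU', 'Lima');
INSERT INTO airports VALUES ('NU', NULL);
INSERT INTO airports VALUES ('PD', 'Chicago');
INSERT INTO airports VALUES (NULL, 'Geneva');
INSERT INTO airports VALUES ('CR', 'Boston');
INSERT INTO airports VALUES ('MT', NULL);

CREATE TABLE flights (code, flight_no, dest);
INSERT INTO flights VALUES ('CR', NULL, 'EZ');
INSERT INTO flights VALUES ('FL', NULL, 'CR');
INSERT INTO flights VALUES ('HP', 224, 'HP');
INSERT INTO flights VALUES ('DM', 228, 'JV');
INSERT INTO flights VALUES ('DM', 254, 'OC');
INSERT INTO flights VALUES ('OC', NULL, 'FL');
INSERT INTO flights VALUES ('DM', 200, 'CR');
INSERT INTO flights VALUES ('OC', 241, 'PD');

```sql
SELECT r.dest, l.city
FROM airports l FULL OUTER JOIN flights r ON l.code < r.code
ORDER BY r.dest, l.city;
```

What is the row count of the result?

FULL OUTER JOIN keeps every row from both sides; unmatched rows get NULL for the other side's columns.
Matching on l.code < r.code. A NULL in a compared column never satisfies the condition.
Matched pairs: 23; unmatched l rows kept: 2; unmatched r rows kept: 1.
Total: 23 matched + 3 padded = 26 rows.

26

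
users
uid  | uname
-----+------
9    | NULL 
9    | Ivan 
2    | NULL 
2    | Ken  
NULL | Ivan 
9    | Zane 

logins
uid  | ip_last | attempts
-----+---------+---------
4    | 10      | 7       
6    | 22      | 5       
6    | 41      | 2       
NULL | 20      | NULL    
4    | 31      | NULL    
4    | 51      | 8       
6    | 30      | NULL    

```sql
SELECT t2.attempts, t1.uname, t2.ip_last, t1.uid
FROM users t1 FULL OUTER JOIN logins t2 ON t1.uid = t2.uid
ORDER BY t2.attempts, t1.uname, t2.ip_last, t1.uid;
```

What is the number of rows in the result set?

13

FULL OUTER JOIN keeps every row from both sides; unmatched rows get NULL for the other side's columns.
Matching on t1.uid = t2.uid. A NULL in a compared column never satisfies the condition.
Matched pairs: 0; unmatched t1 rows kept: 6; unmatched t2 rows kept: 7.
Total: 0 matched + 13 padded = 13 rows.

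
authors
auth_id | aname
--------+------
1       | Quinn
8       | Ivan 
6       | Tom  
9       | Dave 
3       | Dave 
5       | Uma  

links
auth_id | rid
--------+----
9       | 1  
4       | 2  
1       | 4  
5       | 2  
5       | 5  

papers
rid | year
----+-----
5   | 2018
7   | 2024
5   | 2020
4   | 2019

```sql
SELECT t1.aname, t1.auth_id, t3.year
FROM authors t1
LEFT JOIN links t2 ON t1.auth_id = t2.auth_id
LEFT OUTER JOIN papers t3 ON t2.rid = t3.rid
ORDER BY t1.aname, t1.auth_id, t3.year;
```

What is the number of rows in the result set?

8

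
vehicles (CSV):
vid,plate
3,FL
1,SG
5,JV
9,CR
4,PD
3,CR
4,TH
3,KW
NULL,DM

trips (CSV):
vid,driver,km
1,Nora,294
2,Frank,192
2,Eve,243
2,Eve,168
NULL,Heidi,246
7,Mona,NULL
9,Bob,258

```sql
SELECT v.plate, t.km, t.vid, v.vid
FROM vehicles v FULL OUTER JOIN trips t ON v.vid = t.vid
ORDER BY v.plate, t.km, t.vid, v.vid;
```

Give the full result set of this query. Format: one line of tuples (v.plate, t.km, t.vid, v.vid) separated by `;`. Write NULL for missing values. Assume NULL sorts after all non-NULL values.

FULL OUTER JOIN keeps every row from both sides; unmatched rows get NULL for the other side's columns.
Matching on v.vid = t.vid. A NULL in a compared column never satisfies the condition.
- v (vid=3) has no partner → padded with NULL.
- v (vid=1) pairs with 1 row(s) of t.
- v (vid=5) has no partner → padded with NULL.
- v (vid=9) pairs with 1 row(s) of t.
- v (vid=4) has no partner → padded with NULL.
- v (vid=3) has no partner → padded with NULL.
- v (vid=4) has no partner → padded with NULL.
- v (vid=3) has no partner → padded with NULL.
- v (vid=NULL) has no partner → padded with NULL.
- plus 5 unmatched t row(s), each kept with NULL v columns.

(CR, 258, 9, 9); (CR, NULL, NULL, 3); (DM, NULL, NULL, NULL); (FL, NULL, NULL, 3); (JV, NULL, NULL, 5); (KW, NULL, NULL, 3); (PD, NULL, NULL, 4); (SG, 294, 1, 1); (TH, NULL, NULL, 4); (NULL, 168, 2, NULL); (NULL, 192, 2, NULL); (NULL, 243, 2, NULL); (NULL, 246, NULL, NULL); (NULL, NULL, 7, NULL)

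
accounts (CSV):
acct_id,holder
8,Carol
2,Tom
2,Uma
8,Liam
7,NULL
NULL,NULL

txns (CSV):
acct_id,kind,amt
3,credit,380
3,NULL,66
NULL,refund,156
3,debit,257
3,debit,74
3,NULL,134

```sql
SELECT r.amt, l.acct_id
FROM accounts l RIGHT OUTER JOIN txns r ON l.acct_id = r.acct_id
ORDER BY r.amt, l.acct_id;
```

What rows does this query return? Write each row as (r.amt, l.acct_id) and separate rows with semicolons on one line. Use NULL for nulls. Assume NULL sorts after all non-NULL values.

(66, NULL); (74, NULL); (134, NULL); (156, NULL); (257, NULL); (380, NULL)

RIGHT JOIN keeps every row from `txns`; unmatched rows get NULL for `accounts`'s columns.
Matching on l.acct_id = r.acct_id. A NULL in a compared column never satisfies the condition.
Matched pairs: 0; unmatched r rows kept: 6.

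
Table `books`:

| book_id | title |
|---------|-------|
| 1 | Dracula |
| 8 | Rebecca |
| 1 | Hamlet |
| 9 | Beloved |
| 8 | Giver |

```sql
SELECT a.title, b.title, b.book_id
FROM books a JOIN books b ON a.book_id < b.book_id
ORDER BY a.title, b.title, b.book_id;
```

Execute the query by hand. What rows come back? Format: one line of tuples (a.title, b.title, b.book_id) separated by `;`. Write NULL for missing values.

(Dracula, Beloved, 9); (Dracula, Giver, 8); (Dracula, Rebecca, 8); (Giver, Beloved, 9); (Hamlet, Beloved, 9); (Hamlet, Giver, 8); (Hamlet, Rebecca, 8); (Rebecca, Beloved, 9)

INNER JOIN keeps only pairs where the ON condition holds.
Matching on a.book_id < b.book_id.
Matched pairs: 8.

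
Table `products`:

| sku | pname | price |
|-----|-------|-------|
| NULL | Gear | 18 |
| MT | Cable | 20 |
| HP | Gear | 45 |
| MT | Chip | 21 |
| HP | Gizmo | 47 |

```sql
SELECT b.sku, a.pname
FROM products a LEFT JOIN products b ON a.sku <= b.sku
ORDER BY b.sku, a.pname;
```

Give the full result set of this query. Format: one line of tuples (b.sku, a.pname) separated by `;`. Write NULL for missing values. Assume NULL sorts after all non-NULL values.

(HP, Gear); (HP, Gear); (HP, Gizmo); (HP, Gizmo); (MT, Cable); (MT, Cable); (MT, Chip); (MT, Chip); (MT, Gear); (MT, Gear); (MT, Gizmo); (MT, Gizmo); (NULL, Gear)

LEFT JOIN keeps every row from `products a`; unmatched rows get NULL for `products b`'s columns.
Matching on a.sku <= b.sku. A NULL in a compared column never satisfies the condition.
- a (sku=NULL) has no partner → padded with NULL.
- a (sku=MT) pairs with 2 row(s) of b.
- a (sku=HP) pairs with 4 row(s) of b.
- a (sku=MT) pairs with 2 row(s) of b.
- a (sku=HP) pairs with 4 row(s) of b.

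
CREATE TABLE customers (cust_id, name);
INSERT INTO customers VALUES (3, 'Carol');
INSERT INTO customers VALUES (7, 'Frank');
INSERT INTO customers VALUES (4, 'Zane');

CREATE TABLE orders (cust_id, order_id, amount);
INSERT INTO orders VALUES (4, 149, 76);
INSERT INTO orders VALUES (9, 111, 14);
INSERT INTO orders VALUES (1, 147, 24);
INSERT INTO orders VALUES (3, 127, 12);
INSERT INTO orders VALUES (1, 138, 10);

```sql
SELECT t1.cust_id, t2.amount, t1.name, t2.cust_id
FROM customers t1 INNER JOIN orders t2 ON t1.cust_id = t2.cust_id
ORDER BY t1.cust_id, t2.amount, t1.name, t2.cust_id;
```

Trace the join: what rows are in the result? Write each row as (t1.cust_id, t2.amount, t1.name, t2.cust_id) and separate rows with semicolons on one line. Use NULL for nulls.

(3, 12, Carol, 3); (4, 76, Zane, 4)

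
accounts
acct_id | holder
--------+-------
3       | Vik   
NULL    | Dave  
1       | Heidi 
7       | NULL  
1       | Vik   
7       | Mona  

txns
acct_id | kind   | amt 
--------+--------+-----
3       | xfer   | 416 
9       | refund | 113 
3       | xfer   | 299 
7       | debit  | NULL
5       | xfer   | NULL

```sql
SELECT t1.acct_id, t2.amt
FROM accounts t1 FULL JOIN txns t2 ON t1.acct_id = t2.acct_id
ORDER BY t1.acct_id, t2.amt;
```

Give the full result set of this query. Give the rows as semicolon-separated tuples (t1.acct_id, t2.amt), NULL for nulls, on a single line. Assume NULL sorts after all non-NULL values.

FULL OUTER JOIN keeps every row from both sides; unmatched rows get NULL for the other side's columns.
Matching on t1.acct_id = t2.acct_id. A NULL in a compared column never satisfies the condition.
- t1 row (acct_id=3): matches 2 t2 row(s) → 2 output row(s).
- t1 row (acct_id=NULL): no match → kept, t2 columns NULL.
- t1 row (acct_id=1): no match → kept, t2 columns NULL.
- t1 row (acct_id=7): matches 1 t2 row(s) → 1 output row(s).
- t1 row (acct_id=1): no match → kept, t2 columns NULL.
- t1 row (acct_id=7): matches 1 t2 row(s) → 1 output row(s).
- 2 row(s) from t2 found no t1 partner → padded with NULL.
After projecting and ordering:
t1.acct_id | t2.amt
1 | NULL
1 | NULL
3 | 299
3 | 416
7 | NULL
7 | NULL
NULL | 113
NULL | NULL
NULL | NULL

(1, NULL); (1, NULL); (3, 299); (3, 416); (7, NULL); (7, NULL); (NULL, 113); (NULL, NULL); (NULL, NULL)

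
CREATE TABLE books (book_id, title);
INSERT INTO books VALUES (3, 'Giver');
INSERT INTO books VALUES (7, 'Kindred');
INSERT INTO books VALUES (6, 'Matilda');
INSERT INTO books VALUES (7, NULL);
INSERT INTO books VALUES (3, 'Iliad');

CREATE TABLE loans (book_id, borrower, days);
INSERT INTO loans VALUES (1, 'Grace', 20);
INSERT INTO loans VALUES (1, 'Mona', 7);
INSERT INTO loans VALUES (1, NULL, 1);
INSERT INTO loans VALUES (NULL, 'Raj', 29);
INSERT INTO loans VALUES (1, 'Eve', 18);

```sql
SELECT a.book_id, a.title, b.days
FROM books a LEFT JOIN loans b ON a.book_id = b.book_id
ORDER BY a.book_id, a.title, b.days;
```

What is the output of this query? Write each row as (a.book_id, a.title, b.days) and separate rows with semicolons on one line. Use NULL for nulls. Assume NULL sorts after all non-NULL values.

(3, Giver, NULL); (3, Iliad, NULL); (6, Matilda, NULL); (7, Kindred, NULL); (7, NULL, NULL)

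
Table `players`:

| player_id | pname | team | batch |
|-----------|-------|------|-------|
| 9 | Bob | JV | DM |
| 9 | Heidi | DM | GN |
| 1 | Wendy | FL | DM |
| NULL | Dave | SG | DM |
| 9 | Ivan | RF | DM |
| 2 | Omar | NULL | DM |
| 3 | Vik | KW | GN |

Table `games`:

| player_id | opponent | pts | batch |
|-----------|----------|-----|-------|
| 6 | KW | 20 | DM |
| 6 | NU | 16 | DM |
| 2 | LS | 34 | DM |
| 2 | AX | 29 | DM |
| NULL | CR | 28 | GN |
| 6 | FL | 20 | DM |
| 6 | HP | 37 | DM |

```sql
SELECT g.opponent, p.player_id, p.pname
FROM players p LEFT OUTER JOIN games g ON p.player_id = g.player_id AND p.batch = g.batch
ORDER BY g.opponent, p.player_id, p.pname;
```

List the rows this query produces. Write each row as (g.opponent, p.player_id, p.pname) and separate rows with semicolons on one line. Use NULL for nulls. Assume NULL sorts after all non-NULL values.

(AX, 2, Omar); (LS, 2, Omar); (NULL, 1, Wendy); (NULL, 3, Vik); (NULL, 9, Bob); (NULL, 9, Heidi); (NULL, 9, Ivan); (NULL, NULL, Dave)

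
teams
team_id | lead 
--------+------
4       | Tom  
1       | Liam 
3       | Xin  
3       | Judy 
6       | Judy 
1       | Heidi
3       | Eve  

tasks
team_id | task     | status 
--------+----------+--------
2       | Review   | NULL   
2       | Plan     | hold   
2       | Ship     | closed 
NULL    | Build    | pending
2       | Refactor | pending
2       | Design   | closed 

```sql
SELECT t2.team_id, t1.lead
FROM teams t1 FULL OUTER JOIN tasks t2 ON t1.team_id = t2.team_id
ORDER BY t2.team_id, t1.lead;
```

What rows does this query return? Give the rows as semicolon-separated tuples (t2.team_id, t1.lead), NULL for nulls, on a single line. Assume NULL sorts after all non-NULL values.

(2, NULL); (2, NULL); (2, NULL); (2, NULL); (2, NULL); (NULL, Eve); (NULL, Heidi); (NULL, Judy); (NULL, Judy); (NULL, Liam); (NULL, Tom); (NULL, Xin); (NULL, NULL)

FULL OUTER JOIN keeps every row from both sides; unmatched rows get NULL for the other side's columns.
Matching on t1.team_id = t2.team_id. A NULL in a compared column never satisfies the condition.
- t1 (team_id=4) has no partner → padded with NULL.
- t1 (team_id=1) has no partner → padded with NULL.
- t1 (team_id=3) has no partner → padded with NULL.
- t1 (team_id=3) has no partner → padded with NULL.
- t1 (team_id=6) has no partner → padded with NULL.
- t1 (team_id=1) has no partner → padded with NULL.
- t1 (team_id=3) has no partner → padded with NULL.
- 6 row(s) from t2 found no t1 partner → padded with NULL.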